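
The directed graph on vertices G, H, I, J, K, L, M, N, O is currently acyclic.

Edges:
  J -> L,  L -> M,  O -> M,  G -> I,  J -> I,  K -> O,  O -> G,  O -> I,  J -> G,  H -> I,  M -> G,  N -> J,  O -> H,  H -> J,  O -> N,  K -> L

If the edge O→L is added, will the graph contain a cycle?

No

Adding O→L creates a cycle iff L can already reach O.
Explore from L: no path reaches O. The graph stays acyclic.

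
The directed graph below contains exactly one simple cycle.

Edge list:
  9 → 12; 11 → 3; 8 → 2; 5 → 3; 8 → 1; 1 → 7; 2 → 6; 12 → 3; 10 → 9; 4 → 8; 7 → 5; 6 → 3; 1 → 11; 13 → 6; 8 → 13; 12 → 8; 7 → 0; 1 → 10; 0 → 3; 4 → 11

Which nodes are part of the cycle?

DFS with gray/black marking from 8:
8 gray
  2 gray
    6 gray
      3 gray
      3 black
    6 black
  2 black
  1 gray
    10 gray
      9 gray
        12 gray
          12→3: 3 black — skip
          12→8: 8 is gray → back edge
Back edge closes the cycle 8 → 1 → 10 → 9 → 12 → 8; its vertices are {1, 8, 9, 10, 12}.

1, 8, 9, 10, 12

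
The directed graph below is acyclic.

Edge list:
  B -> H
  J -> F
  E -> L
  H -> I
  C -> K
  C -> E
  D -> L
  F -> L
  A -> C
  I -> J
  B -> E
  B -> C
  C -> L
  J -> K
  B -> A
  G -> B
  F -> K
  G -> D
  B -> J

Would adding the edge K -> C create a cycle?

Adding K→C creates a cycle iff C can already reach K.
Path from C: C → K.
So C → … → K → C is a cycle.

Yes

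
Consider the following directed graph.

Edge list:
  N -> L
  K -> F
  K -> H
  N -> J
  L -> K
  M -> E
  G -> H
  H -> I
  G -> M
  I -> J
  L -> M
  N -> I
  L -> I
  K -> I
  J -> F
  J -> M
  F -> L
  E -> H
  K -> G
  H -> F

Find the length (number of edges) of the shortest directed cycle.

3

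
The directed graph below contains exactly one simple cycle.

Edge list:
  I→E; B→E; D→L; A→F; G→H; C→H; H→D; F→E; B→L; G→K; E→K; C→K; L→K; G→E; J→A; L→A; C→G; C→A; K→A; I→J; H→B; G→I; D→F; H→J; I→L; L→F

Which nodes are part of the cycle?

DFS with gray/black marking from E:
E gray
  K gray
    A gray
      F gray
        F→E: E is gray → back edge
Back edge closes the cycle E → K → A → F → E; its vertices are {A, E, F, K}.

A, E, F, K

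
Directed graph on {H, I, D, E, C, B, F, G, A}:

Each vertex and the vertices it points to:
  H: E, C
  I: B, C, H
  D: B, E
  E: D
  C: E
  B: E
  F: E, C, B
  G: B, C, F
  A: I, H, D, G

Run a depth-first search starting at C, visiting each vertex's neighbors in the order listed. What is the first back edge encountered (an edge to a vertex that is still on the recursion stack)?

B->E

DFS from C (visiting each vertex's neighbors in the order listed); mark gray on enter, black on exit:
C gray
  E gray
    D gray
      B gray
        B→E: E is gray → back edge
First back edge: B → E.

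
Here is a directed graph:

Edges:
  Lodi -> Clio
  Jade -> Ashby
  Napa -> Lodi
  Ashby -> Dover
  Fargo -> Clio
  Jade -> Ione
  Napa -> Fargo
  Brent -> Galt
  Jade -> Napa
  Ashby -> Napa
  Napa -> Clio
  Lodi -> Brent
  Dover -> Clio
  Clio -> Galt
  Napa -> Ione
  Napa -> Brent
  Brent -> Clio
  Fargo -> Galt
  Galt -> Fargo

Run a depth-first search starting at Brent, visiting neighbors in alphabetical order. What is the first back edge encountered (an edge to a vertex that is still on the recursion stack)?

DFS from Brent (visiting neighbors in alphabetical order); mark gray on enter, black on exit:
Brent gray
  Clio gray
    Galt gray
      Fargo gray
        Fargo→Clio: Clio is gray → back edge
First back edge: Fargo → Clio.

Fargo->Clio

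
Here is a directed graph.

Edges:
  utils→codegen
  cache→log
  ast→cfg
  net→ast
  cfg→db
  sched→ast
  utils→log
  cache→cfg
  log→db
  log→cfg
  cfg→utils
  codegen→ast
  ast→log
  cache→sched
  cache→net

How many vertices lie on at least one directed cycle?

A vertex is on a directed cycle iff it belongs to a strongly connected component of size ≥ 2 (or has a self-loop).
The vertices on cycles are {ast, cfg, log, utils, codegen} — 5 in total.

5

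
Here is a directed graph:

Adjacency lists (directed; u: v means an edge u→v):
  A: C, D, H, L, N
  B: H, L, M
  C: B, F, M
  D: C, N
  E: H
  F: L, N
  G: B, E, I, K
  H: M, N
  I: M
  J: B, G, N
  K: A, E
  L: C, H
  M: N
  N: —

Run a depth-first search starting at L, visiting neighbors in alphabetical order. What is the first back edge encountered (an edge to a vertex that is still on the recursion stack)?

B->L

DFS from L (visiting neighbors in alphabetical order); mark gray on enter, black on exit:
L gray
  C gray
    B gray
      H gray
        M gray
          N gray
          N black
        M black
        H→N: N black — skip
      H black
      B→L: L is gray → back edge
First back edge: B → L.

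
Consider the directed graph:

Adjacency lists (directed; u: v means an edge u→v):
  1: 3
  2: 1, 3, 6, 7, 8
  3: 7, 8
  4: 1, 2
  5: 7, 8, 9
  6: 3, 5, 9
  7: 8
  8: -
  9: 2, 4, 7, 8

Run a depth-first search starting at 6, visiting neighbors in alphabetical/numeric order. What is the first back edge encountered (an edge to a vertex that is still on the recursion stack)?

2→6

DFS from 6 (visiting neighbors in alphabetical/numeric order); mark gray on enter, black on exit:
6 gray
  3 gray
    7 gray
      8 gray
      8 black
    7 black
    3→8: 8 black — skip
  3 black
  5 gray
    5→7: 7 black — skip
    5→8: 8 black — skip
    9 gray
      2 gray
        1 gray
          1→3: 3 black — skip
        1 black
        2→3: 3 black — skip
        2→6: 6 is gray → back edge
First back edge: 2 → 6.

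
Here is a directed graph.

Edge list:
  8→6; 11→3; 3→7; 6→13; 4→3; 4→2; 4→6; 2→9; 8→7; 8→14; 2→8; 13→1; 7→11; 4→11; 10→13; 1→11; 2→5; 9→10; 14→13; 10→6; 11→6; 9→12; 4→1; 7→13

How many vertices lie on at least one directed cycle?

A vertex is on a directed cycle iff it belongs to a strongly connected component of size ≥ 2 (or has a self-loop).
The vertices on cycles are {1, 3, 6, 7, 11, 13} — 6 in total.

6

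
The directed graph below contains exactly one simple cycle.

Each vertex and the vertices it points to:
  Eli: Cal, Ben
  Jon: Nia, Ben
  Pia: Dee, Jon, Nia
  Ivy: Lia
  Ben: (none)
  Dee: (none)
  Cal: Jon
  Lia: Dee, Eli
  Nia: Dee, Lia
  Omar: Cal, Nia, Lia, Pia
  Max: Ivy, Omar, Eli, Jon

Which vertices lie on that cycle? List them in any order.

DFS with gray/black marking from Eli:
Eli gray
  Cal gray
    Jon gray
      Nia gray
        Dee gray
        Dee black
        Lia gray
          Lia→Dee: Dee black — skip
          Lia→Eli: Eli is gray → back edge
Back edge closes the cycle Eli → Cal → Jon → Nia → Lia → Eli; its vertices are {Cal, Eli, Jon, Lia, Nia}.

Cal, Eli, Jon, Lia, Nia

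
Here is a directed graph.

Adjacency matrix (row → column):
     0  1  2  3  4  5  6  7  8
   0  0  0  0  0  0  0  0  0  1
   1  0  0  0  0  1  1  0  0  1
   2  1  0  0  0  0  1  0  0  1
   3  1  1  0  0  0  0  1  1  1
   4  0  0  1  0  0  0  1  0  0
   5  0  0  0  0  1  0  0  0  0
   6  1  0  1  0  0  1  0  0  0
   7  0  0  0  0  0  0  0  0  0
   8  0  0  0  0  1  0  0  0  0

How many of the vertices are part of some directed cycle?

6

A vertex is on a directed cycle iff it belongs to a strongly connected component of size ≥ 2 (or has a self-loop).
The vertices on cycles are {0, 2, 4, 5, 6, 8} — 6 in total.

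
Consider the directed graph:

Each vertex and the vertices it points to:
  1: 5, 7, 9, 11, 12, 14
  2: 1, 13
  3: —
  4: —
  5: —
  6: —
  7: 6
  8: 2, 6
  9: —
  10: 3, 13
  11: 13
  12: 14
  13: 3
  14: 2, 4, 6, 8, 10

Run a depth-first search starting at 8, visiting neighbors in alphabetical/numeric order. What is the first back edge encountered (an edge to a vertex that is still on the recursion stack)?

DFS from 8 (visiting neighbors in alphabetical/numeric order); mark gray on enter, black on exit:
8 gray
  2 gray
    1 gray
      5 gray
      5 black
      7 gray
        6 gray
        6 black
      7 black
      9 gray
      9 black
      11 gray
        13 gray
          3 gray
          3 black
        13 black
      11 black
      12 gray
        14 gray
          14→2: 2 is gray → back edge
First back edge: 14 → 2.

14→2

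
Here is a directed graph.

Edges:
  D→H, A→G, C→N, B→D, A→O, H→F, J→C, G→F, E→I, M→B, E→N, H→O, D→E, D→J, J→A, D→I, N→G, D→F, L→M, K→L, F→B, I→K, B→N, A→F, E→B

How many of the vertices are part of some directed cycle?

14

A vertex is on a directed cycle iff it belongs to a strongly connected component of size ≥ 2 (or has a self-loop).
The vertices on cycles are {A, B, C, D, E, F, G, H, I, J, K, L, M, N} — 14 in total.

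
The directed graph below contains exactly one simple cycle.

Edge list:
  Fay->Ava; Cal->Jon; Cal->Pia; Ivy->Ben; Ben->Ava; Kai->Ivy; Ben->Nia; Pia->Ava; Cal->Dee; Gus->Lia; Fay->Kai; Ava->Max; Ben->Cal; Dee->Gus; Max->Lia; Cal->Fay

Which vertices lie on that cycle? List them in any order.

DFS with gray/black marking from Ben:
Ben gray
  Ava gray
    Max gray
      Lia gray
      Lia black
    Max black
  Ava black
  Nia gray
  Nia black
  Cal gray
    Fay gray
      Fay→Ava: Ava black — skip
      Kai gray
        Ivy gray
          Ivy→Ben: Ben is gray → back edge
Back edge closes the cycle Ben → Cal → Fay → Kai → Ivy → Ben; its vertices are {Ben, Cal, Fay, Ivy, Kai}.

Ben, Cal, Fay, Ivy, Kai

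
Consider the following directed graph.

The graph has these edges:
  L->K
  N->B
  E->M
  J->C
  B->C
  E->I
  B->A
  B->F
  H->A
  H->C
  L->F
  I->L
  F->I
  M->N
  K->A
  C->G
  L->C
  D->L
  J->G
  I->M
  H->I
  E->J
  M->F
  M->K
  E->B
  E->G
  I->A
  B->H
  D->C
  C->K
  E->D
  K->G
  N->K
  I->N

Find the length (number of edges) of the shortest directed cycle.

3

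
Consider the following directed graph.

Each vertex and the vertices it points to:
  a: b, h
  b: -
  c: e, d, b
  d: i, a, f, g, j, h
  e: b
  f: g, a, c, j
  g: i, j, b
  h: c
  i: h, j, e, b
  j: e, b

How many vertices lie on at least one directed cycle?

A vertex is on a directed cycle iff it belongs to a strongly connected component of size ≥ 2 (or has a self-loop).
The vertices on cycles are {a, c, d, f, g, h, i} — 7 in total.

7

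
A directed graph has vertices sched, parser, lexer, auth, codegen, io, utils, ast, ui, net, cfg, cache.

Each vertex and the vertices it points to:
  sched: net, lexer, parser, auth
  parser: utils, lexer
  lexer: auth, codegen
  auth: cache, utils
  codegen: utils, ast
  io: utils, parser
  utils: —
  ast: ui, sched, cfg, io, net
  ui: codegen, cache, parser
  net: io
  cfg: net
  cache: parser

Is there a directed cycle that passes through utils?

No

utils lies on a cycle iff there is a path from utils back to itself.
Exploring from utils, it never reaches itself; equivalently, its strongly connected component is a singleton.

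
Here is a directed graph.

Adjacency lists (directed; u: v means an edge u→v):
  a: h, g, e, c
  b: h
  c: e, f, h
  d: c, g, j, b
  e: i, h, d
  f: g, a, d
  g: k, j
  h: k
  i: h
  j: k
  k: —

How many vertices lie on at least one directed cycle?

A vertex is on a directed cycle iff it belongs to a strongly connected component of size ≥ 2 (or has a self-loop).
The vertices on cycles are {a, c, d, e, f} — 5 in total.

5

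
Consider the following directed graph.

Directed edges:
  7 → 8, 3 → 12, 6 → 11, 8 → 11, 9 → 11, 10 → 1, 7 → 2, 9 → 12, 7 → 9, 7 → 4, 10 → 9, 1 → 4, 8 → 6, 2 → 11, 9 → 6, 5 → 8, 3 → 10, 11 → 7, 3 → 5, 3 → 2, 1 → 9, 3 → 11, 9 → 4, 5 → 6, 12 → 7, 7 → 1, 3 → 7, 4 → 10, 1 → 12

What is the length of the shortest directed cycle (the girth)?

3

For each vertex v, BFS finds the shortest path from v back to v.
The shortest such closed walk is 10 → 1 → 4 → 10, length 3.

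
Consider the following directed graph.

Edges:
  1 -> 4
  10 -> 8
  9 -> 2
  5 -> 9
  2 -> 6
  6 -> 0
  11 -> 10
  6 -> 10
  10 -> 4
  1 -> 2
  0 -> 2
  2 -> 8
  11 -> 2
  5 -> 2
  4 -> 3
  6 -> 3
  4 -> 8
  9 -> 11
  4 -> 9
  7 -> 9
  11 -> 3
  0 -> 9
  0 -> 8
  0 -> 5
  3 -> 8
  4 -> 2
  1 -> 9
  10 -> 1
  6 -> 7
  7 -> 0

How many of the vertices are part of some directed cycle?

10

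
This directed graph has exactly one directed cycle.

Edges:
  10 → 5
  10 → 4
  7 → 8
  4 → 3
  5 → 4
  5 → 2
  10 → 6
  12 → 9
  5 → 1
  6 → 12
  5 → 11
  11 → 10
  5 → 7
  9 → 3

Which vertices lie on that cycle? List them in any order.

DFS with gray/black marking from 11:
11 gray
  10 gray
    5 gray
      1 gray
      1 black
      2 gray
      2 black
      7 gray
        8 gray
        8 black
      7 black
      4 gray
        3 gray
        3 black
      4 black
      5→11: 11 is gray → back edge
Back edge closes the cycle 11 → 10 → 5 → 11; its vertices are {5, 10, 11}.

5, 10, 11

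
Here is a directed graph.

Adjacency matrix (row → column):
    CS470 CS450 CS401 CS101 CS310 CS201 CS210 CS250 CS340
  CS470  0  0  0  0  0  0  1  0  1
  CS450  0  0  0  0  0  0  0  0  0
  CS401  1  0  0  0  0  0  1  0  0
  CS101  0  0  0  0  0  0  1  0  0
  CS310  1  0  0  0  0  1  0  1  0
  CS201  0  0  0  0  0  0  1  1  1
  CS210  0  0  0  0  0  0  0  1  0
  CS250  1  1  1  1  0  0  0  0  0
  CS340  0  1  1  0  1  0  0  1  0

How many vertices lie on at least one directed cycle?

A vertex is on a directed cycle iff it belongs to a strongly connected component of size ≥ 2 (or has a self-loop).
The vertices on cycles are {CS101, CS201, CS210, CS250, CS310, CS340, CS401, CS470} — 8 in total.

8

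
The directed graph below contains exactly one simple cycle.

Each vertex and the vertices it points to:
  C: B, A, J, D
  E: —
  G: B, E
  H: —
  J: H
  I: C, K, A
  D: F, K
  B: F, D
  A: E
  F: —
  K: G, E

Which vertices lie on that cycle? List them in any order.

B, D, G, K

DFS with gray/black marking from K:
K gray
  G gray
    B gray
      F gray
      F black
      D gray
        D→F: F black — skip
        D→K: K is gray → back edge
Back edge closes the cycle K → G → B → D → K; its vertices are {B, D, G, K}.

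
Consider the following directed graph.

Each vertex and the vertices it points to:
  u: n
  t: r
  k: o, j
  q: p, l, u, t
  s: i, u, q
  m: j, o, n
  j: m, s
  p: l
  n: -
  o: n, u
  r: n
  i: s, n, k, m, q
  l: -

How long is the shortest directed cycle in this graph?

2

For each vertex v, BFS finds the shortest path from v back to v.
The shortest such closed walk is j → m → j, length 2.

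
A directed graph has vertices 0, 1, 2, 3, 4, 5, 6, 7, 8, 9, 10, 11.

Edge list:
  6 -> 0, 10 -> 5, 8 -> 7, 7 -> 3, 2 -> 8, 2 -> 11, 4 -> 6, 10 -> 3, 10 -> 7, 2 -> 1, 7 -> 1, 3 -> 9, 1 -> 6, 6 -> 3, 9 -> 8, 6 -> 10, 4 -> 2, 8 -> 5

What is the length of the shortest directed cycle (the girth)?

4

For each vertex v, BFS finds the shortest path from v back to v.
The shortest such closed walk is 1 → 6 → 10 → 7 → 1, length 4.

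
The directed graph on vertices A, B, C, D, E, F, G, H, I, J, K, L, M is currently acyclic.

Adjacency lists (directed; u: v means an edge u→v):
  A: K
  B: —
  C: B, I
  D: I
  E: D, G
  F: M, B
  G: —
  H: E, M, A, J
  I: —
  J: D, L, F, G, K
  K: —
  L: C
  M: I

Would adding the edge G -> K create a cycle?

Adding G→K creates a cycle iff K can already reach G.
Explore from K: no path reaches G. The graph stays acyclic.

No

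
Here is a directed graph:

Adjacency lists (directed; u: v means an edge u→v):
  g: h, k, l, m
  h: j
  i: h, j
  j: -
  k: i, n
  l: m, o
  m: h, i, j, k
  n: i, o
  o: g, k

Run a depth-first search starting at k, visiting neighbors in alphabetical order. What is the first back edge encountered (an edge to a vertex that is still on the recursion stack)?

DFS from k (visiting neighbors in alphabetical order); mark gray on enter, black on exit:
k gray
  i gray
    h gray
      j gray
      j black
    h black
    i→j: j black — skip
  i black
  n gray
    n→i: i black — skip
    o gray
      g gray
        g→h: h black — skip
        g→k: k is gray → back edge
First back edge: g → k.

g→k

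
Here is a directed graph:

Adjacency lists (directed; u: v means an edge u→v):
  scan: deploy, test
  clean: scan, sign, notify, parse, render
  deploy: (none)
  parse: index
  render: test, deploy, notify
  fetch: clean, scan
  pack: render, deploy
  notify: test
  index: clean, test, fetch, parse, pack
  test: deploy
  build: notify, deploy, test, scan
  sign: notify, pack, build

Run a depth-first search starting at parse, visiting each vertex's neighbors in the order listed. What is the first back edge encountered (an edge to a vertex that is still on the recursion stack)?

DFS from parse (visiting each vertex's neighbors in the order listed); mark gray on enter, black on exit:
parse gray
  index gray
    clean gray
      scan gray
        deploy gray
        deploy black
        test gray
          test→deploy: deploy black — skip
        test black
      scan black
      sign gray
        notify gray
          notify→test: test black — skip
        notify black
        pack gray
          render gray
            render→test: test black — skip
            render→deploy: deploy black — skip
            render→notify: notify black — skip
          render black
          pack→deploy: deploy black — skip
        pack black
        build gray
          build→notify: notify black — skip
          build→deploy: deploy black — skip
          build→test: test black — skip
          build→scan: scan black — skip
        build black
      sign black
      clean→notify: notify black — skip
      clean→parse: parse is gray → back edge
First back edge: clean → parse.

clean→parse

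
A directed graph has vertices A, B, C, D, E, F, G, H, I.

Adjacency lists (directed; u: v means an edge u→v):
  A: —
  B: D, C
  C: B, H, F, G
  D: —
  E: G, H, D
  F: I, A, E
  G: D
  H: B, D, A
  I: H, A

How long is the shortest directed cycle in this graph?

2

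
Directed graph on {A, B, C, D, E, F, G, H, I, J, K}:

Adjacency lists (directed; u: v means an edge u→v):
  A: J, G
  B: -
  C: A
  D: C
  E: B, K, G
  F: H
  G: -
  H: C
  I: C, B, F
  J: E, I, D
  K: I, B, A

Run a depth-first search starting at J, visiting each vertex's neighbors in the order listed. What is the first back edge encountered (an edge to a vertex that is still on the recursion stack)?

A->J

DFS from J (visiting each vertex's neighbors in the order listed); mark gray on enter, black on exit:
J gray
  E gray
    B gray
    B black
    K gray
      I gray
        C gray
          A gray
            A→J: J is gray → back edge
First back edge: A → J.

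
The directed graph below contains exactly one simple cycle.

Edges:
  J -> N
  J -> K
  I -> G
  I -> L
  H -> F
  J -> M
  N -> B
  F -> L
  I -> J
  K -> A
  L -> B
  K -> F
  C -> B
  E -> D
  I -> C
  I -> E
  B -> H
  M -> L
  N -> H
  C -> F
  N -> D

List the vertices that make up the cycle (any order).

B, F, H, L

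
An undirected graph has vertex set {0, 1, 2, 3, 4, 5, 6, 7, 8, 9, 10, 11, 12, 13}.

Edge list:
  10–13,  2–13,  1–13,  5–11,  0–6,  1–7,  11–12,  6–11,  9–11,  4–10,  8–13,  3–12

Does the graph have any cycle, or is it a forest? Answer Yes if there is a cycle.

DFS, tracking each vertex's parent; an edge to a visited non-parent vertex closes a cycle.
Start from 0:
visit 0 (parent –)
  visit 6 (parent 0)
    visit 11 (parent 6)
      11–6: parent, skip
      visit 9 (parent 11)
        9–11: parent, skip
      visit 5 (parent 11)
        5–11: parent, skip
      visit 12 (parent 11)
        12–11: parent, skip
        visit 3 (parent 12)
          3–12: parent, skip
    6–0: parent, skip
visit 1 (parent –)
  visit 13 (parent 1)
    visit 10 (parent 13)
      10–13: parent, skip
      visit 4 (parent 10)
        4–10: parent, skip
    13–1: parent, skip
    visit 2 (parent 13)
      2–13: parent, skip
    visit 8 (parent 13)
      8–13: parent, skip
  visit 7 (parent 1)
    7–1: parent, skip
No non-parent visited neighbor found — the graph is a forest.

No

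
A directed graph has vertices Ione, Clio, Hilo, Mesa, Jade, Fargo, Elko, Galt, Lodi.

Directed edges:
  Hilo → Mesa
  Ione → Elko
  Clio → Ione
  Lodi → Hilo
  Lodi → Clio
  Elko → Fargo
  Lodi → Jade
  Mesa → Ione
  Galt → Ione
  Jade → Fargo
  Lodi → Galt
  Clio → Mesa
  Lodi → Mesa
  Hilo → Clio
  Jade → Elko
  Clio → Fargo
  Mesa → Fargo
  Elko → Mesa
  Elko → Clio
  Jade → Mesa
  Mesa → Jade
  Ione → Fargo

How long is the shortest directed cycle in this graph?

For each vertex v, BFS finds the shortest path from v back to v.
The shortest such closed walk is Jade → Mesa → Jade, length 2.

2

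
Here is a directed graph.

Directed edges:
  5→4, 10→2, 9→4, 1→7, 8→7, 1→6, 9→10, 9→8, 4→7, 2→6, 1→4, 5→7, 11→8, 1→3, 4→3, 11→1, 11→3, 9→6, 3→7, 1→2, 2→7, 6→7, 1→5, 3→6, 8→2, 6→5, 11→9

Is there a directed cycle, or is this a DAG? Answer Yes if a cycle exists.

DFS with white/gray/black marking, starting from 6:
6 gray
  7 gray
  7 black
  5 gray
    5→7: 7 black — skip
    4 gray
      3 gray
        3→7: 7 black — skip
        3→6: 6 is gray → back edge
Back edge found, so a cycle exists: 6 → 5 → 4 → 3 → 6.

Yes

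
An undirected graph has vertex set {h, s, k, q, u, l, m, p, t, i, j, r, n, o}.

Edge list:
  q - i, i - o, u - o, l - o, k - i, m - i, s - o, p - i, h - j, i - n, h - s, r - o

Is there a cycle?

No

DFS, tracking each vertex's parent; an edge to a visited non-parent vertex closes a cycle.
Start from t:
visit t (parent –)
visit h (parent –)
  visit s (parent h)
    s–h: parent, skip
    visit o (parent s)
      o–s: parent, skip
      visit u (parent o)
        u–o: parent, skip
      visit l (parent o)
        l–o: parent, skip
      visit i (parent o)
        visit q (parent i)
          q–i: parent, skip
        i–o: parent, skip
        visit k (parent i)
          k–i: parent, skip
        visit p (parent i)
          p–i: parent, skip
        visit m (parent i)
          m–i: parent, skip
        visit n (parent i)
          n–i: parent, skip
      visit r (parent o)
        r–o: parent, skip
  visit j (parent h)
    j–h: parent, skip
No non-parent visited neighbor found — the graph is a forest.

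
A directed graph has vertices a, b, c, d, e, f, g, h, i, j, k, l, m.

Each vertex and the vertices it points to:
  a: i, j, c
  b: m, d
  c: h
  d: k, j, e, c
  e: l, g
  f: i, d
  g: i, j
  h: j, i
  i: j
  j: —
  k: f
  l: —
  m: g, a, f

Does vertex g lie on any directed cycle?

No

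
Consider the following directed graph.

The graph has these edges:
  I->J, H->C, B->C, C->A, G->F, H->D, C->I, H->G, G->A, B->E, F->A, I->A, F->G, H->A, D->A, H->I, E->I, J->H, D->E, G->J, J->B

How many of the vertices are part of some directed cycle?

A vertex is on a directed cycle iff it belongs to a strongly connected component of size ≥ 2 (or has a self-loop).
The vertices on cycles are {B, C, D, E, F, G, H, I, J} — 9 in total.

9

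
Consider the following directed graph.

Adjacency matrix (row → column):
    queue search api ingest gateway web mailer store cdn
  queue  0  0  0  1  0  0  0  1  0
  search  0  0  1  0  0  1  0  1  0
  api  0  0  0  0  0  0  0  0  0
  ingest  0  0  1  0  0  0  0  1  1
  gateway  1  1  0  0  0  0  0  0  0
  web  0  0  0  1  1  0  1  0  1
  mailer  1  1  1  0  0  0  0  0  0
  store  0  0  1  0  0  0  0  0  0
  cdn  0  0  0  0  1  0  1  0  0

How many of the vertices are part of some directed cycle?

7

A vertex is on a directed cycle iff it belongs to a strongly connected component of size ≥ 2 (or has a self-loop).
The vertices on cycles are {cdn, web, queue, ingest, mailer, search, gateway} — 7 in total.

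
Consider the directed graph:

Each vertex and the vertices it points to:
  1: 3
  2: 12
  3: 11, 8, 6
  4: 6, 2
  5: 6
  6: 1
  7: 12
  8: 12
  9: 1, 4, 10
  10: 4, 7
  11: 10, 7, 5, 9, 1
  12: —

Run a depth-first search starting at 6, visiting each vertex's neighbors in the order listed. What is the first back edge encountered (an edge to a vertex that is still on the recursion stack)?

DFS from 6 (visiting each vertex's neighbors in the order listed); mark gray on enter, black on exit:
6 gray
  1 gray
    3 gray
      11 gray
        10 gray
          4 gray
            4→6: 6 is gray → back edge
First back edge: 4 → 6.

4→6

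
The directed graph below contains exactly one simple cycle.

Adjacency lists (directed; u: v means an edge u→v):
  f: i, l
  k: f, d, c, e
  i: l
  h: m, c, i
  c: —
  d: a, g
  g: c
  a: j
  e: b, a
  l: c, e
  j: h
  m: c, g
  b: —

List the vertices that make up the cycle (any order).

a, e, h, i, j, l

DFS with gray/black marking from e:
e gray
  b gray
  b black
  a gray
    j gray
      h gray
        m gray
          c gray
          c black
          g gray
            g→c: c black — skip
          g black
        m black
        h→c: c black — skip
        i gray
          l gray
            l→c: c black — skip
            l→e: e is gray → back edge
Back edge closes the cycle e → a → j → h → i → l → e; its vertices are {a, e, h, i, j, l}.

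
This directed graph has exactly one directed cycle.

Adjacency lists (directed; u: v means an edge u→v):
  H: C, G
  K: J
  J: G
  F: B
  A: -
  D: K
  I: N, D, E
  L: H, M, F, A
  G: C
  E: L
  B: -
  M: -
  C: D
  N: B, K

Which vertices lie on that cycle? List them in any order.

C, D, G, J, K

DFS with gray/black marking from D:
D gray
  K gray
    J gray
      G gray
        C gray
          C→D: D is gray → back edge
Back edge closes the cycle D → K → J → G → C → D; its vertices are {C, D, G, J, K}.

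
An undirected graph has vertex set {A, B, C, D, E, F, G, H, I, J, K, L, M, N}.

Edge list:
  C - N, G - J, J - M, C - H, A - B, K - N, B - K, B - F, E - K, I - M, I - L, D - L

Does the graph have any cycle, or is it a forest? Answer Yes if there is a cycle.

DFS, tracking each vertex's parent; an edge to a visited non-parent vertex closes a cycle.
Start from A:
visit A (parent –)
  visit B (parent A)
    B–A: parent, skip
    visit K (parent B)
      visit E (parent K)
        E–K: parent, skip
      K–B: parent, skip
      visit N (parent K)
        visit C (parent N)
          visit H (parent C)
            H–C: parent, skip
          C–N: parent, skip
        N–K: parent, skip
    visit F (parent B)
      F–B: parent, skip
visit D (parent –)
  visit L (parent D)
    L–D: parent, skip
    visit I (parent L)
      visit M (parent I)
        visit J (parent M)
          visit G (parent J)
            G–J: parent, skip
          J–M: parent, skip
        M–I: parent, skip
      I–L: parent, skip
No non-parent visited neighbor found — the graph is a forest.

No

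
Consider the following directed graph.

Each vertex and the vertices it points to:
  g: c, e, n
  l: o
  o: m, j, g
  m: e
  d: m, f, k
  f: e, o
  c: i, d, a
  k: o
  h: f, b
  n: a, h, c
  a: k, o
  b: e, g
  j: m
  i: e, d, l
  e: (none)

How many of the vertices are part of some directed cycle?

A vertex is on a directed cycle iff it belongs to a strongly connected component of size ≥ 2 (or has a self-loop).
The vertices on cycles are {a, b, c, d, f, g, h, i, k, l, n, o} — 12 in total.

12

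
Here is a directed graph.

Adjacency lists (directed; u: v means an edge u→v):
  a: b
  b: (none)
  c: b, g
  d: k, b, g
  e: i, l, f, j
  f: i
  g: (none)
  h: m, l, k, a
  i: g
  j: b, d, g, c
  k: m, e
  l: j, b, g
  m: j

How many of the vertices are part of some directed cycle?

6

A vertex is on a directed cycle iff it belongs to a strongly connected component of size ≥ 2 (or has a self-loop).
The vertices on cycles are {d, e, j, k, l, m} — 6 in total.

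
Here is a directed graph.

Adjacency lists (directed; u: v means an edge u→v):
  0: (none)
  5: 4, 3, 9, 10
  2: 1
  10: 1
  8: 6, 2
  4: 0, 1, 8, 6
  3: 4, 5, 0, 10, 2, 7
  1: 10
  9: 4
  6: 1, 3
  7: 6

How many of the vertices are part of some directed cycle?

A vertex is on a directed cycle iff it belongs to a strongly connected component of size ≥ 2 (or has a self-loop).
The vertices on cycles are {1, 3, 4, 5, 6, 7, 8, 9, 10} — 9 in total.

9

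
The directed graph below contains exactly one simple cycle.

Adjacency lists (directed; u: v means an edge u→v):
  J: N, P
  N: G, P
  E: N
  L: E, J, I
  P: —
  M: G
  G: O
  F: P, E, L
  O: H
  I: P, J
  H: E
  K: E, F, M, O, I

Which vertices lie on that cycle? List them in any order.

E, G, H, N, O

DFS with gray/black marking from O:
O gray
  H gray
    E gray
      N gray
        G gray
          G→O: O is gray → back edge
Back edge closes the cycle O → H → E → N → G → O; its vertices are {E, G, H, N, O}.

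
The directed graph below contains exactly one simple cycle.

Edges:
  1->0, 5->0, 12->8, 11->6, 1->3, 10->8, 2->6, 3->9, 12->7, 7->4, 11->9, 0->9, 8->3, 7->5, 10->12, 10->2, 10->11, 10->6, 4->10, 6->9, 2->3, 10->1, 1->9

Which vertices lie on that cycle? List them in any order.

DFS with gray/black marking from 10:
10 gray
  8 gray
    3 gray
      9 gray
      9 black
    3 black
  8 black
  11 gray
    11→9: 9 black — skip
    6 gray
      6→9: 9 black — skip
    6 black
  11 black
  10→6: 6 black — skip
  2 gray
    2→6: 6 black — skip
    2→3: 3 black — skip
  2 black
  1 gray
    1→9: 9 black — skip
    1→3: 3 black — skip
    0 gray
      0→9: 9 black — skip
    0 black
  1 black
  12 gray
    7 gray
      4 gray
        4→10: 10 is gray → back edge
Back edge closes the cycle 10 → 12 → 7 → 4 → 10; its vertices are {4, 7, 10, 12}.

4, 7, 10, 12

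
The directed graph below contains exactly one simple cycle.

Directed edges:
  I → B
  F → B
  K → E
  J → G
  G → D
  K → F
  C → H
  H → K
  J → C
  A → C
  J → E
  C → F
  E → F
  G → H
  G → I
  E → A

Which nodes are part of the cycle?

DFS with gray/black marking from C:
C gray
  F gray
    B gray
    B black
  F black
  H gray
    K gray
      K→F: F black — skip
      E gray
        A gray
          A→C: C is gray → back edge
Back edge closes the cycle C → H → K → E → A → C; its vertices are {A, C, E, H, K}.

A, C, E, H, K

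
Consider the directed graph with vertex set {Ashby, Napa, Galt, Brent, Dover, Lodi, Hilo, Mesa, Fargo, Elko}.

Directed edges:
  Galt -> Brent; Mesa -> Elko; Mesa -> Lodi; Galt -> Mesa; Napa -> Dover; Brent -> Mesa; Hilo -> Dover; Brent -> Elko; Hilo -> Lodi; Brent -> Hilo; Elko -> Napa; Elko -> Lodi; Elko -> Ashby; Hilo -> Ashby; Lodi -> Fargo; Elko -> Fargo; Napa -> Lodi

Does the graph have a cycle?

No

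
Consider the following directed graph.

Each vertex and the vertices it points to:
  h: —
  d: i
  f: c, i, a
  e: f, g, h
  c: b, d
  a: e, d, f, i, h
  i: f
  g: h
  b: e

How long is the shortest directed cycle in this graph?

2

For each vertex v, BFS finds the shortest path from v back to v.
The shortest such closed walk is f → a → f, length 2.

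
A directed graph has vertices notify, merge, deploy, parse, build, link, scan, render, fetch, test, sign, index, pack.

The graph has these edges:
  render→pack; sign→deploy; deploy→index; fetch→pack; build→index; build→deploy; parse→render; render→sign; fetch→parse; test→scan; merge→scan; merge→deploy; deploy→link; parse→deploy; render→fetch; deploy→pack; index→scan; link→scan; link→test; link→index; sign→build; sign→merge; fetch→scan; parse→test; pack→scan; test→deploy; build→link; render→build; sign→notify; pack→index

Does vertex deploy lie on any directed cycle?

deploy is on a cycle iff deploy can reach itself via ≥1 edge.
deploy → link → test → deploy — yes.

Yes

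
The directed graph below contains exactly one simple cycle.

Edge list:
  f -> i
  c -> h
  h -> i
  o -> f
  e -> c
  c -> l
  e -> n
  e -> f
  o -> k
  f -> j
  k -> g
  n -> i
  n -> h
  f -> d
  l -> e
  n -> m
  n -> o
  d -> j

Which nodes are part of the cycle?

c, e, l

DFS with gray/black marking from e:
e gray
  c gray
    h gray
      i gray
      i black
    h black
    l gray
      l→e: e is gray → back edge
Back edge closes the cycle e → c → l → e; its vertices are {c, e, l}.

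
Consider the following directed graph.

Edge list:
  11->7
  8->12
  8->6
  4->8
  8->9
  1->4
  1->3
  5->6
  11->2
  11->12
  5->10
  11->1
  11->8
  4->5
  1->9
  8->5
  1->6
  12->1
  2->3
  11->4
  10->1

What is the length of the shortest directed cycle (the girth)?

For each vertex v, BFS finds the shortest path from v back to v.
The shortest such closed walk is 1 → 4 → 8 → 12 → 1, length 4.

4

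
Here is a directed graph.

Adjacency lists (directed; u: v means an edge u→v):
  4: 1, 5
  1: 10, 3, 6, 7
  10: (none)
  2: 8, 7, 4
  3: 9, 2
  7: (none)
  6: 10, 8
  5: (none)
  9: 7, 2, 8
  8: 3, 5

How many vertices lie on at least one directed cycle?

A vertex is on a directed cycle iff it belongs to a strongly connected component of size ≥ 2 (or has a self-loop).
The vertices on cycles are {1, 2, 3, 4, 6, 8, 9} — 7 in total.

7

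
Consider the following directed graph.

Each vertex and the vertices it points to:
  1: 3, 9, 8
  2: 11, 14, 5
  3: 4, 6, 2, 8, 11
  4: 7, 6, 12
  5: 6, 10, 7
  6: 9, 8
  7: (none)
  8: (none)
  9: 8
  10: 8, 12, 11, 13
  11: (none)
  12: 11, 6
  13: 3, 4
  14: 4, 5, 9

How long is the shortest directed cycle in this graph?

5

For each vertex v, BFS finds the shortest path from v back to v.
The shortest such closed walk is 3 → 2 → 5 → 10 → 13 → 3, length 5.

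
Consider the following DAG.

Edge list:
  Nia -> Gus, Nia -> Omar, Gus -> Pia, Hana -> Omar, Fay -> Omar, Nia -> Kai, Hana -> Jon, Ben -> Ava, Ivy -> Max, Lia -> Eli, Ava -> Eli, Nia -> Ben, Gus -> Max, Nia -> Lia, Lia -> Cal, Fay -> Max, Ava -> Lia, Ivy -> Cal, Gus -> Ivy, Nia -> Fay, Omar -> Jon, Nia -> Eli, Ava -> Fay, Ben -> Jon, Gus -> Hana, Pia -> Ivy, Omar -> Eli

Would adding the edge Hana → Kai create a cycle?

No

Adding Hana→Kai creates a cycle iff Kai can already reach Hana.
Explore from Kai: no path reaches Hana. The graph stays acyclic.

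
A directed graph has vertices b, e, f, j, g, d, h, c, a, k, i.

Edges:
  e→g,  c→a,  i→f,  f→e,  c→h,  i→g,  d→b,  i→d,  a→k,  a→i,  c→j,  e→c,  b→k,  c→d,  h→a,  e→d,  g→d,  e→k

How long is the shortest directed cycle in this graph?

For each vertex v, BFS finds the shortest path from v back to v.
The shortest such closed walk is e → c → a → i → f → e, length 5.

5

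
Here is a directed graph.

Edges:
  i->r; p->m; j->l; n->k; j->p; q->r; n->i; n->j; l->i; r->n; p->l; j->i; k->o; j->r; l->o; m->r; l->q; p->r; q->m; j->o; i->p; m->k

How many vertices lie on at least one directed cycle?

A vertex is on a directed cycle iff it belongs to a strongly connected component of size ≥ 2 (or has a self-loop).
The vertices on cycles are {i, j, l, m, n, p, q, r} — 8 in total.

8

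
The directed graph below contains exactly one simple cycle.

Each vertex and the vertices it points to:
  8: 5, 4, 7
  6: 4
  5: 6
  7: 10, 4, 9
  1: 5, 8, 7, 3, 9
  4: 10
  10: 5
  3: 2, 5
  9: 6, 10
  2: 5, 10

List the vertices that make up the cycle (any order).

4, 5, 6, 10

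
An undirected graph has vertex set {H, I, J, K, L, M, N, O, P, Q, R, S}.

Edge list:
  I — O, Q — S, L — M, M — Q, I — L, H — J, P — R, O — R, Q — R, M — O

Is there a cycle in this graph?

Yes

DFS, tracking each vertex's parent; an edge to a visited non-parent vertex closes a cycle.
Start from Q:
visit Q (parent –)
  visit R (parent Q)
    visit O (parent R)
      visit I (parent O)
        visit L (parent I)
          visit M (parent L)
            M–L: parent, skip
            M–Q: Q visited and ≠ parent → cycle
Cycle: Q – R – O – I – L – M – Q.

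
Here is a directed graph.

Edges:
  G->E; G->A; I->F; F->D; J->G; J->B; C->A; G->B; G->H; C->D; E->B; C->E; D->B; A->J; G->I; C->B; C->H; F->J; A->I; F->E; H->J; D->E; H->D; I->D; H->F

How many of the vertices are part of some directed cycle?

A vertex is on a directed cycle iff it belongs to a strongly connected component of size ≥ 2 (or has a self-loop).
The vertices on cycles are {A, F, G, H, I, J} — 6 in total.

6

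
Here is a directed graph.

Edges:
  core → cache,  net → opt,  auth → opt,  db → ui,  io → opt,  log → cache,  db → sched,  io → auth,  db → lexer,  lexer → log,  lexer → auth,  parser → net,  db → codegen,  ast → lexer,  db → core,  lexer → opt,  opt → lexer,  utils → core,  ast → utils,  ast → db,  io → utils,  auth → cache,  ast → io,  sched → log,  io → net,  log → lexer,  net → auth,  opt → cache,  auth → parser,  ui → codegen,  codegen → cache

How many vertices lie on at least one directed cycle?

A vertex is on a directed cycle iff it belongs to a strongly connected component of size ≥ 2 (or has a self-loop).
The vertices on cycles are {log, net, opt, auth, lexer, parser} — 6 in total.

6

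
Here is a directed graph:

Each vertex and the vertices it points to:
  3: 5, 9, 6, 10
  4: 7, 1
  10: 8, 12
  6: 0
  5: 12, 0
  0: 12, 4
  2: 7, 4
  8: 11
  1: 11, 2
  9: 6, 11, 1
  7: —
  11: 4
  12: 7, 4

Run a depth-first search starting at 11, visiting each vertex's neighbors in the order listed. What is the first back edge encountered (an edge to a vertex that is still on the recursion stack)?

1→11

DFS from 11 (visiting each vertex's neighbors in the order listed); mark gray on enter, black on exit:
11 gray
  4 gray
    7 gray
    7 black
    1 gray
      1→11: 11 is gray → back edge
First back edge: 1 → 11.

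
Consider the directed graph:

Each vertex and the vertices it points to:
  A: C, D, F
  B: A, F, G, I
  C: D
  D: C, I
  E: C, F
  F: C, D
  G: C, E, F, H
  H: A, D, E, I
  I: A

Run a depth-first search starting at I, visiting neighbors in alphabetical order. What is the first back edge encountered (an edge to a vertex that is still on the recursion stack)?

D->C

DFS from I (visiting neighbors in alphabetical order); mark gray on enter, black on exit:
I gray
  A gray
    C gray
      D gray
        D→C: C is gray → back edge
First back edge: D → C.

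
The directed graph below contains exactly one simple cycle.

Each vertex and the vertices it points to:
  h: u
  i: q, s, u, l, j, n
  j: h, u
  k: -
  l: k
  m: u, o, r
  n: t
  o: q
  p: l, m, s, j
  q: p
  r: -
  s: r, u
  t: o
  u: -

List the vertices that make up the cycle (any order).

m, o, p, q

DFS with gray/black marking from q:
q gray
  p gray
    l gray
      k gray
      k black
    l black
    m gray
      u gray
      u black
      o gray
        o→q: q is gray → back edge
Back edge closes the cycle q → p → m → o → q; its vertices are {m, o, p, q}.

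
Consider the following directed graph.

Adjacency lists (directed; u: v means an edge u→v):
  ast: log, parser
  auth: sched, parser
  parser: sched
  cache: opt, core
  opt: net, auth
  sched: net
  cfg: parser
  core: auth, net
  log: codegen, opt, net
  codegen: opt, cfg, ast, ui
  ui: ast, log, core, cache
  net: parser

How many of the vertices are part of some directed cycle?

7

A vertex is on a directed cycle iff it belongs to a strongly connected component of size ≥ 2 (or has a self-loop).
The vertices on cycles are {ui, ast, log, net, sched, parser, codegen} — 7 in total.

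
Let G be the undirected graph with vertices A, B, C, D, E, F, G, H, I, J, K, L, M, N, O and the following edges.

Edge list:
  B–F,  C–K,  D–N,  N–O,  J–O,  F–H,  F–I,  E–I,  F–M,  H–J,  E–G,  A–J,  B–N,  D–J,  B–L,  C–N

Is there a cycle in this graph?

Yes

DFS, tracking each vertex's parent; an edge to a visited non-parent vertex closes a cycle.
Start from J:
visit J (parent –)
  visit D (parent J)
    D–J: parent, skip
    visit N (parent D)
      visit O (parent N)
        O–J: J visited and ≠ parent → cycle
Cycle: J – D – N – O – J.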